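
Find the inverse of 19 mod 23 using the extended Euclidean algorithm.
Extended GCD: 19(-6) + 23(5) = 1. So 19^(-1) ≡ 17 ≡ 17 (mod 23). Verify: 19 × 17 = 323 ≡ 1 (mod 23)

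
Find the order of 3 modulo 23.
Powers of 3 mod 23: 3^1≡3, 3^2≡9, 3^3≡4, 3^4≡12, 3^5≡13, 3^6≡16, 3^7≡2, 3^8≡6, 3^9≡18, 3^10≡8, 3^11≡1. Order = 11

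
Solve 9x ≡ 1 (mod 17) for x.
9^(-1) ≡ 2 (mod 17). Verification: 9 × 2 = 18 ≡ 1 (mod 17)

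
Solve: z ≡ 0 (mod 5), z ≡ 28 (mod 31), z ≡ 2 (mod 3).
M = 5 × 31 × 3 = 465. M₁ = 93, y₁ ≡ 2 (mod 5). M₂ = 15, y₂ ≡ 29 (mod 31). M₃ = 155, y₃ ≡ 2 (mod 3). z = 0×93×2 + 28×15×29 + 2×155×2 ≡ 245 (mod 465)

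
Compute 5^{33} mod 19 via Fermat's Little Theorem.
7

By Fermat's Little Theorem, a^(p-1) ≡ 1 (mod p) for prime p and gcd(a, p) = 1
Here p = 19, so 5^18 ≡ 1 (mod 19)
We can reduce the exponent: 33 mod 18 = 15
So 5^33 ≡ 5^15 (mod 19)
Computing: 5^15 mod 19 = 7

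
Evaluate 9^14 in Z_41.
Using repeated squaring. 14 = 8 + 4 + 2 (binary 1110). Repeated squaring mod 41: 9^1 ≡ 9; 9^2 ≡ 9² = 81 ≡ 40; 9^4 ≡ 40² = 1600 ≡ 1; 9^8 ≡ 1² = 1 ≡ 1. Multiply: 9^14 = 9^8 × 9^4 × 9^2 ≡ 1 × 1 × 40 (mod 41): 1 × 1 = 1 ≡ 1; 1 × 40 = 40 ≡ 40. So 9^14 ≡ 40 (mod 41).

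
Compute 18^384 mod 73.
Using Fermat: 18^{72} ≡ 1 (mod 73). 384 ≡ 24 (mod 72). So 18^{384} ≡ 18^{24} ≡ 64 (mod 73)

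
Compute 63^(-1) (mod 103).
18

Using Extended Euclidean Algorithm:
gcd(63, 103) = 1
Bezout coefficients: 63 × 18 + 103 × -11 = 1
So 63 × 18 ≡ 1 (mod 103)
The inverse is 18 mod 103 = 18
Verification: 63 × 18 = 1134 = 11 × 103 + 1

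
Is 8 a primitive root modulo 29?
Yes

To verify, check if 8^(28/q) ≢ 1 (mod 29) for each prime divisor q of 28
Divisors of 28 = 28: [1, 2, 4, 7, 14, 28]
  8^(28/2) = 8^14 ≡ 28 (mod 29)
  8^(28/7) = 8^4 ≡ 7 (mod 29)
Conclusion: 8 is a primitive root modulo 29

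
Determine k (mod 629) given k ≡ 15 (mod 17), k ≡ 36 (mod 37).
406

Using the Chinese Remainder Theorem:
M = product of moduli = 629
For equation 1: M_1 = 37, 37 ≡ 3 (mod 17), inverse of 37 mod 17 is 6 (check: 3 × 6 = 18 ≡ 1 (mod 17))
For equation 2: M_2 = 17, 17 ≡ 17 (mod 37), inverse of 17 mod 37 is 24 (check: 17 × 24 = 408 ≡ 1 (mod 37))
Combine: k ≡ Σ r_i×M_i×(M_i⁻¹ mod m_i) = 15×37×6 + 36×17×24 = 3330 + 14688 = 18018
18018 mod 629 = 406
k ≡ 406 (mod 629)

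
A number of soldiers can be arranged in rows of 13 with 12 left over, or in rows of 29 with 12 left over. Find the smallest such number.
M = 13 × 29 = 377. M₁ = 29, y₁ ≡ 9 (mod 13). M₂ = 13, y₂ ≡ 9 (mod 29). r = 12×29×9 + 12×13×9 ≡ 12 (mod 377). The smallest positive such number is 12.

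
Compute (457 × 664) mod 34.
32

(457 × 664) = 303448
303448 mod 34 = 32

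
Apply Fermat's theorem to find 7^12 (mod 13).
By Fermat's Little Theorem, 7^{12} ≡ 1 (mod 13) since 13 is prime and gcd(7, 13) = 1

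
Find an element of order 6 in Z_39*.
29 has order 6 mod 39 since 29^{6} ≡ 1 (mod 39) and no smaller power works.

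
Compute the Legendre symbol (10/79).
(10/79) = 10^{39} mod 79 = 1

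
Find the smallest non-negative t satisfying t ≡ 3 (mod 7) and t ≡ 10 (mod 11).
M = 7 × 11 = 77. M₁ = 11, y₁ ≡ 2 (mod 7). M₂ = 7, y₂ ≡ 8 (mod 11). t = 3×11×2 + 10×7×8 ≡ 10 (mod 77)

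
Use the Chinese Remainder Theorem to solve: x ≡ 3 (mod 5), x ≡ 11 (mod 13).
M = 5 × 13 = 65. M₁ = 13, y₁ ≡ 2 (mod 5). M₂ = 5, y₂ ≡ 8 (mod 13). x = 3×13×2 + 11×5×8 ≡ 63 (mod 65)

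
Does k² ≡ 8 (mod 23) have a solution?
By Euler's criterion: 8^{11} ≡ 1 (mod 23). Since this equals 1, 8 is a QR.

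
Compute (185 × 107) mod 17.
7

(185 × 107) = 19795
19795 mod 17 = 7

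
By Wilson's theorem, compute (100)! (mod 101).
By Wilson's theorem, (100)! ≡ -1 ≡ 100 (mod 101)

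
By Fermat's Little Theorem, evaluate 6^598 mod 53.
By Fermat: 6^{52} ≡ 1 (mod 53). 598 ≡ 26 (mod 52). So 6^{598} ≡ 6^{26} ≡ 1 (mod 53)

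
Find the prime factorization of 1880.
2^3 × 5 × 47

Divide by primes starting from smallest:
1880 ÷ 2 = 940
940 ÷ 2 = 470
470 ÷ 2 = 235
235 ÷ 5 = 47
47 ÷ 47 = 1

1880 = 2^3 × 5 × 47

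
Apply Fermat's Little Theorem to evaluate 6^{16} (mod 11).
5

By Fermat's Little Theorem, a^(p-1) ≡ 1 (mod p) for prime p and gcd(a, p) = 1
Here p = 11, so 6^10 ≡ 1 (mod 11)
We can reduce the exponent: 16 mod 10 = 6
So 6^16 ≡ 6^6 (mod 11)
Computing: 6^6 mod 11 = 5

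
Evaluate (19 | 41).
(19/41) = 19^{20} mod 41 = -1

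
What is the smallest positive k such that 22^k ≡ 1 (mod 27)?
Powers of 22 mod 27: 22^1≡22, 22^2≡25, 22^3≡10, 22^4≡4, 22^5≡7, 22^6≡19, 22^7≡13, 22^8≡16, 22^9≡1. Order = 9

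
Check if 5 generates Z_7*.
p - 1 = 6 has prime divisors 2, 3. Check 5^(6/q) mod 7 for each: 5^(6/2) = 5^3 ≡ 6, 5^(6/3) = 5^2 ≡ 4 (mod 7). None of these is 1, so 5 has order 6 = φ(7), so it is a primitive root mod 7.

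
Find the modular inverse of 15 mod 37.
15^(-1) ≡ 5 (mod 37). Verification: 15 × 5 = 75 ≡ 1 (mod 37)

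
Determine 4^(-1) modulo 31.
4^(-1) ≡ 8 (mod 31). Verification: 4 × 8 = 32 ≡ 1 (mod 31)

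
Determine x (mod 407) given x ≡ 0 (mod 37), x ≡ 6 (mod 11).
259

Using the Chinese Remainder Theorem:
M = product of moduli = 407
For equation 1: M_1 = 11, 11 ≡ 11 (mod 37), inverse of 11 mod 37 is 27 (check: 11 × 27 = 297 ≡ 1 (mod 37))
For equation 2: M_2 = 37, 37 ≡ 4 (mod 11), inverse of 37 mod 11 is 3 (check: 4 × 3 = 12 ≡ 1 (mod 11))
Combine: x ≡ Σ r_i×M_i×(M_i⁻¹ mod m_i) = 0×11×27 + 6×37×3 = 0 + 666 = 666
666 mod 407 = 259
x ≡ 259 (mod 407)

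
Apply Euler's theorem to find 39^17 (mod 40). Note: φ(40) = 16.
By Euler: 39^{16} ≡ 1 (mod 40) since gcd(39, 40) = 1. 17 = 1×16 + 1. So 39^{17} ≡ 39^{1} ≡ 39 (mod 40)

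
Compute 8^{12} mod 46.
8

Using successive squaring:
Binary expansion of 12: 1100
Powers of 8 mod 46 (each is the square of the previous):
  8^1 ≡ 8 (mod 46)
  8^2 ≡ 8² = 64 ≡ 18 (mod 46)
  8^4 ≡ 18² = 324 ≡ 2 (mod 46)
  8^8 ≡ 2² = 4 ≡ 4 (mod 46)
12 = 8 + 4, so 8^12 = 8^8 × 8^4 ≡ 4 × 2 (mod 46)
Multiplying step by step:
  4 × 2 = 8 ≡ 8 (mod 46)
Result: 8^12 ≡ 8 (mod 46)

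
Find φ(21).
12

Prime factorization: 21 = 3 × 7
Using the formula φ(n) = n × Π(1 - 1/p) for each prime factor p:
φ(21) = 21 × (1 - 1/3) × (1 - 1/7)
φ(21) = 12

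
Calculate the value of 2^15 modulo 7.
Using Fermat: 2^{6} ≡ 1 (mod 7). 15 ≡ 3 (mod 6). So 2^{15} ≡ 2^{3} ≡ 1 (mod 7)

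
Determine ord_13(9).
Powers of 9 mod 13: 9^1≡9, 9^2≡3, 9^3≡1. Order = 3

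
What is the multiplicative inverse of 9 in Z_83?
37

Using Extended Euclidean Algorithm:
gcd(9, 83) = 1
Bezout coefficients: 9 × 37 + 83 × -4 = 1
So 9 × 37 ≡ 1 (mod 83)
The inverse is 37 mod 83 = 37
Verification: 9 × 37 = 333 = 4 × 83 + 1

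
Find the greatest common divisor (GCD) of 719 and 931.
1

Using the Euclidean algorithm:
719 = 0 × 931 + 719
931 = 1 × 719 + 212
719 = 3 × 212 + 83
212 = 2 × 83 + 46
83 = 1 × 46 + 37
46 = 1 × 37 + 9
37 = 4 × 9 + 1
9 = 9 × 1 + 0

GCD(719, 931) = 1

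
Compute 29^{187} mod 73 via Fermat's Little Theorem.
39

By Fermat's Little Theorem, a^(p-1) ≡ 1 (mod p) for prime p and gcd(a, p) = 1
Here p = 73, so 29^72 ≡ 1 (mod 73)
We can reduce the exponent: 187 mod 72 = 43
So 29^187 ≡ 29^43 (mod 73)
Computing: 29^43 mod 73 = 39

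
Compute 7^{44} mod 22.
3

Using successive squaring:
Binary expansion of 44: 101100
Powers of 7 mod 22 (each is the square of the previous):
  7^1 ≡ 7 (mod 22)
  7^2 ≡ 7² = 49 ≡ 5 (mod 22)
  7^4 ≡ 5² = 25 ≡ 3 (mod 22)
  7^8 ≡ 3² = 9 ≡ 9 (mod 22)
  7^16 ≡ 9² = 81 ≡ 15 (mod 22)
  7^32 ≡ 15² = 225 ≡ 5 (mod 22)
44 = 32 + 8 + 4, so 7^44 = 7^32 × 7^8 × 7^4 ≡ 5 × 9 × 3 (mod 22)
Multiplying step by step:
  5 × 9 = 45 ≡ 1 (mod 22)
  1 × 3 = 3 ≡ 3 (mod 22)
Result: 7^44 ≡ 3 (mod 22)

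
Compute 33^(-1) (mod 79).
33^(-1) ≡ 12 (mod 79). Verification: 33 × 12 = 396 ≡ 1 (mod 79)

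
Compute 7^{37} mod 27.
7

Using successive squaring:
Binary expansion of 37: 100101
Powers of 7 mod 27 (each is the square of the previous):
  7^1 ≡ 7 (mod 27)
  7^2 ≡ 7² = 49 ≡ 22 (mod 27)
  7^4 ≡ 22² = 484 ≡ 25 (mod 27)
  7^8 ≡ 25² = 625 ≡ 4 (mod 27)
  7^16 ≡ 4² = 16 ≡ 16 (mod 27)
  7^32 ≡ 16² = 256 ≡ 13 (mod 27)
37 = 32 + 4 + 1, so 7^37 = 7^32 × 7^4 × 7^1 ≡ 13 × 25 × 7 (mod 27)
Multiplying step by step:
  13 × 25 = 325 ≡ 1 (mod 27)
  1 × 7 = 7 ≡ 7 (mod 27)
Result: 7^37 ≡ 7 (mod 27)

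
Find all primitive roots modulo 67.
Primitive roots mod 67: {2, 7, 11, 12, 13, 18, 20, 28, 31, 32, 34, 41, 44, 46, 48, 50, 51, 57, 61, 63}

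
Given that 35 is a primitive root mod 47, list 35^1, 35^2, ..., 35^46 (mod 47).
g^1, g^2, ..., g^{46} mod 47: {35, 3, 11, 9, 33, 27, 5, 34, 15, 8, 45, 24, 41, 25, 29, 28, 40, 37, 26, 17, 31, 4, 46, 12, 44, 36, 38, 14, 20, 42, 13, 32, 39, 2, 23, 6, 22, 18, 19, 7, 10, 21, 30, 16, 43, 1}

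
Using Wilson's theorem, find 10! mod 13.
(12)! = (10)! × (11) × (12) ≡ -1 (mod 13). So (10)! ≡ -1 × [(12)(11)]^(-1) ≡ 6 (mod 13)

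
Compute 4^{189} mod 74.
36

Using successive squaring:
Binary expansion of 189: 10111101
Powers of 4 mod 74 (each is the square of the previous):
  4^1 ≡ 4 (mod 74)
  4^2 ≡ 4² = 16 ≡ 16 (mod 74)
  4^4 ≡ 16² = 256 ≡ 34 (mod 74)
  4^8 ≡ 34² = 1156 ≡ 46 (mod 74)
  4^16 ≡ 46² = 2116 ≡ 44 (mod 74)
  4^32 ≡ 44² = 1936 ≡ 12 (mod 74)
  4^64 ≡ 12² = 144 ≡ 70 (mod 74)
  4^128 ≡ 70² = 4900 ≡ 16 (mod 74)
189 = 128 + 32 + 16 + 8 + 4 + 1, so 4^189 = 4^128 × 4^32 × 4^16 × 4^8 × 4^4 × 4^1 ≡ 16 × 12 × 44 × 46 × 34 × 4 (mod 74)
Multiplying step by step:
  16 × 12 = 192 ≡ 44 (mod 74)
  44 × 44 = 1936 ≡ 12 (mod 74)
  12 × 46 = 552 ≡ 34 (mod 74)
  34 × 34 = 1156 ≡ 46 (mod 74)
  46 × 4 = 184 ≡ 36 (mod 74)
Result: 4^189 ≡ 36 (mod 74)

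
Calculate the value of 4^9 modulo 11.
9 = 8 + 1 (binary 1001). Repeated squaring mod 11: 4^1 ≡ 4; 4^2 ≡ 4² = 16 ≡ 5; 4^4 ≡ 5² = 25 ≡ 3; 4^8 ≡ 3² = 9 ≡ 9. Multiply: 4^9 = 4^8 × 4^1 ≡ 9 × 4 (mod 11): 9 × 4 = 36 ≡ 3. So 4^9 ≡ 3 (mod 11).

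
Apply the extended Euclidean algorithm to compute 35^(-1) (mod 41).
Extended GCD: 35(-7) + 41(6) = 1. So 35^(-1) ≡ 34 ≡ 34 (mod 41). Verify: 35 × 34 = 1190 ≡ 1 (mod 41)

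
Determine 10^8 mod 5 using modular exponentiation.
10 ≡ 0 (mod 5). 8 = 8 (binary 1000). Repeated squaring mod 5: 0^1 ≡ 0; 0^2 ≡ 0² = 0 ≡ 0; 0^4 ≡ 0² = 0 ≡ 0; 0^8 ≡ 0² = 0 ≡ 0. So 10^8 ≡ 0 (mod 5).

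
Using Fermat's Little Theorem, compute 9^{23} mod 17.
2

By Fermat's Little Theorem, a^(p-1) ≡ 1 (mod p) for prime p and gcd(a, p) = 1
Here p = 17, so 9^16 ≡ 1 (mod 17)
We can reduce the exponent: 23 mod 16 = 7
So 9^23 ≡ 9^7 (mod 17)
Computing: 9^7 mod 17 = 2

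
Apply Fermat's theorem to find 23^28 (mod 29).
By Fermat's Little Theorem, 23^{28} ≡ 1 (mod 29) since 29 is prime and gcd(23, 29) = 1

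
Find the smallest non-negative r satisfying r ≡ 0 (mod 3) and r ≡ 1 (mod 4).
M = 3 × 4 = 12. M₁ = 4, y₁ ≡ 1 (mod 3). M₂ = 3, y₂ ≡ 3 (mod 4). r = 0×4×1 + 1×3×3 ≡ 9 (mod 12)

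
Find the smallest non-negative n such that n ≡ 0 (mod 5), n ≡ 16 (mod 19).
35

Using the Chinese Remainder Theorem:
M = product of moduli = 95
For equation 1: M_1 = 19, 19 ≡ 4 (mod 5), inverse of 19 mod 5 is 4 (check: 4 × 4 = 16 ≡ 1 (mod 5))
For equation 2: M_2 = 5, 5 ≡ 5 (mod 19), inverse of 5 mod 19 is 4 (check: 5 × 4 = 20 ≡ 1 (mod 19))
Combine: n ≡ Σ r_i×M_i×(M_i⁻¹ mod m_i) = 0×19×4 + 16×5×4 = 0 + 320 = 320
320 mod 95 = 35
n ≡ 35 (mod 95)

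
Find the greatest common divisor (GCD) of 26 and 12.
2

Using the Euclidean algorithm:
26 = 2 × 12 + 2
12 = 6 × 2 + 0

GCD(26, 12) = 2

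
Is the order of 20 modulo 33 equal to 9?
No, the actual order is 10, not 9.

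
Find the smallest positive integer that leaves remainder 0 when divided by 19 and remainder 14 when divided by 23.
M = 19 × 23 = 437. M₁ = 23, y₁ ≡ 5 (mod 19). M₂ = 19, y₂ ≡ 17 (mod 23). t = 0×23×5 + 14×19×17 ≡ 152 (mod 437). The smallest positive such number is 152.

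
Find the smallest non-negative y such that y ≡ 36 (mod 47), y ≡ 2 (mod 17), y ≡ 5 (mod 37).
5629

Using the Chinese Remainder Theorem:
M = product of moduli = 29563
For equation 1: M_1 = 629, 629 ≡ 18 (mod 47), inverse of 629 mod 47 is 34 (check: 18 × 34 = 612 ≡ 1 (mod 47))
For equation 2: M_2 = 1739, 1739 ≡ 5 (mod 17), inverse of 1739 mod 17 is 7 (check: 5 × 7 = 35 ≡ 1 (mod 17))
For equation 3: M_3 = 799, 799 ≡ 22 (mod 37), inverse of 799 mod 37 is 32 (check: 22 × 32 = 704 ≡ 1 (mod 37))
Combine: y ≡ Σ r_i×M_i×(M_i⁻¹ mod m_i) = 36×629×34 + 2×1739×7 + 5×799×32 = 769896 + 24346 + 127840 = 922082
922082 mod 29563 = 5629
y ≡ 5629 (mod 29563)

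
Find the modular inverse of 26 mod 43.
26^(-1) ≡ 5 (mod 43). Verification: 26 × 5 = 130 ≡ 1 (mod 43)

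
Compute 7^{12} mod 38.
1

Using successive squaring:
Binary expansion of 12: 1100
Powers of 7 mod 38 (each is the square of the previous):
  7^1 ≡ 7 (mod 38)
  7^2 ≡ 7² = 49 ≡ 11 (mod 38)
  7^4 ≡ 11² = 121 ≡ 7 (mod 38)
  7^8 ≡ 7² = 49 ≡ 11 (mod 38)
12 = 8 + 4, so 7^12 = 7^8 × 7^4 ≡ 11 × 7 (mod 38)
Multiplying step by step:
  11 × 7 = 77 ≡ 1 (mod 38)
Result: 7^12 ≡ 1 (mod 38)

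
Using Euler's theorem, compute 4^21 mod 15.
By Euler: 4^{8} ≡ 1 (mod 15) since gcd(4, 15) = 1. 21 = 2×8 + 5. So 4^{21} ≡ 4^{5} ≡ 4 (mod 15)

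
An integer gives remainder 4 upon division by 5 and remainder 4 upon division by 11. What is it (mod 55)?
M = 5 × 11 = 55. M₁ = 11, y₁ ≡ 1 (mod 5). M₂ = 5, y₂ ≡ 9 (mod 11). k = 4×11×1 + 4×5×9 ≡ 4 (mod 55). The smallest positive such number is 4.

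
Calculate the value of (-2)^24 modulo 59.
Using repeated squaring. (-2) ≡ 57 (mod 59). 24 = 16 + 8 (binary 11000). Repeated squaring mod 59: 57^1 ≡ 57; 57^2 ≡ 57² = 3249 ≡ 4; 57^4 ≡ 4² = 16 ≡ 16; 57^8 ≡ 16² = 256 ≡ 20; 57^16 ≡ 20² = 400 ≡ 46. Multiply: (-2)^24 ≡ 57^16 × 57^8 ≡ 46 × 20 (mod 59): 46 × 20 = 920 ≡ 35. So (-2)^24 ≡ 35 (mod 59).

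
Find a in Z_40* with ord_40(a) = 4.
3 has order 4 mod 40 since 3^{4} ≡ 1 (mod 40) and no smaller power works.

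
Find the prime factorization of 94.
2 × 47

Divide by primes starting from smallest:
94 ÷ 2 = 47
47 ÷ 47 = 1

94 = 2 × 47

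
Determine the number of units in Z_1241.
1152

Prime factorization: 1241 = 17 × 73
Using the formula φ(n) = n × Π(1 - 1/p) for each prime factor p:
φ(1241) = 1241 × (1 - 1/17) × (1 - 1/73)
φ(1241) = 1152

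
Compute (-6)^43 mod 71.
Using repeated squaring. (-6) ≡ 65 (mod 71). 43 = 32 + 8 + 2 + 1 (binary 101011). Repeated squaring mod 71: 65^1 ≡ 65; 65^2 ≡ 65² = 4225 ≡ 36; 65^4 ≡ 36² = 1296 ≡ 18; 65^8 ≡ 18² = 324 ≡ 40; 65^16 ≡ 40² = 1600 ≡ 38; 65^32 ≡ 38² = 1444 ≡ 24. Multiply: (-6)^43 ≡ 65^32 × 65^8 × 65^2 × 65^1 ≡ 24 × 40 × 36 × 65 (mod 71): 24 × 40 = 960 ≡ 37; 37 × 36 = 1332 ≡ 54; 54 × 65 = 3510 ≡ 31. So (-6)^43 ≡ 31 (mod 71).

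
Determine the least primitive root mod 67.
p - 1 = 66 has prime divisors 2, 3, 11. h is a primitive root mod 67 iff h^(66/q) ≢ 1 (mod 67) for each such q.
h = 2: 2^33 ≡ 66, 2^22 ≡ 37, 2^6 ≡ 64 (mod 67); none is 1, so 2 has order 66 and is a primitive root.
The smallest primitive root mod 67 is g = 2.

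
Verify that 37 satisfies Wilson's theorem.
(36)! mod 37 = 36. Since this equals -1 (mod 37), Wilson confirms 37 is prime.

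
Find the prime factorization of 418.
2 × 11 × 19

Divide by primes starting from smallest:
418 ÷ 2 = 209
209 ÷ 11 = 19
19 ÷ 19 = 1

418 = 2 × 11 × 19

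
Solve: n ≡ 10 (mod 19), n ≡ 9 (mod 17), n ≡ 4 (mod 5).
M = 19 × 17 × 5 = 1615. M₁ = 85, y₁ ≡ 17 (mod 19). M₂ = 95, y₂ ≡ 12 (mod 17). M₃ = 323, y₃ ≡ 2 (mod 5). n = 10×85×17 + 9×95×12 + 4×323×2 ≡ 1454 (mod 1615)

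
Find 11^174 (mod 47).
Using Fermat: 11^{46} ≡ 1 (mod 47). 174 ≡ 36 (mod 46). So 11^{174} ≡ 11^{36} ≡ 28 (mod 47)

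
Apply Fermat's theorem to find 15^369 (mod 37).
By Fermat: 15^{36} ≡ 1 (mod 37). 369 ≡ 9 (mod 36). So 15^{369} ≡ 15^{9} ≡ 31 (mod 37)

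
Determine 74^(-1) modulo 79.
74^(-1) ≡ 63 (mod 79). Verification: 74 × 63 = 4662 ≡ 1 (mod 79)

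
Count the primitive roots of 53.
24

The number of primitive roots modulo p is φ(p-1) = φ(52)
φ(52) = 24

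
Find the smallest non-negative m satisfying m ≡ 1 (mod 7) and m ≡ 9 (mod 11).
M = 7 × 11 = 77. M₁ = 11, y₁ ≡ 2 (mod 7). M₂ = 7, y₂ ≡ 8 (mod 11). m = 1×11×2 + 9×7×8 ≡ 64 (mod 77)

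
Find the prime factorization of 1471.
1471

Divide by primes starting from smallest:
1471 ÷ 1471 = 1

1471 = 1471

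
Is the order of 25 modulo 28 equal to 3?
Yes, ord_28(25) = 3.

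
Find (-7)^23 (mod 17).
Using Fermat: (-7)^{16} ≡ 1 (mod 17). 23 ≡ 7 (mod 16). So (-7)^{23} ≡ (-7)^{7} ≡ 5 (mod 17)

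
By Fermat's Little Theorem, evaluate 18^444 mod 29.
By Fermat: 18^{28} ≡ 1 (mod 29). 444 ≡ 24 (mod 28). So 18^{444} ≡ 18^{24} ≡ 7 (mod 29)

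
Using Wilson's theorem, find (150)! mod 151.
By Wilson's theorem, (150)! ≡ -1 ≡ 150 (mod 151)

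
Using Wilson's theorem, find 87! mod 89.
(88)! = (87)! × (88) ≡ -1 (mod 89). So (87)! ≡ -1 × (88)^(-1) ≡ (-1)×(-1) = 1 (mod 89)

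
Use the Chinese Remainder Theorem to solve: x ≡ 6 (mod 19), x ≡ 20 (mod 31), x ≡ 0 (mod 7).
1260

Using the Chinese Remainder Theorem:
M = product of moduli = 4123
For equation 1: M_1 = 217, 217 ≡ 8 (mod 19), inverse of 217 mod 19 is 12 (check: 8 × 12 = 96 ≡ 1 (mod 19))
For equation 2: M_2 = 133, 133 ≡ 9 (mod 31), inverse of 133 mod 31 is 7 (check: 9 × 7 = 63 ≡ 1 (mod 31))
For equation 3: M_3 = 589, 589 ≡ 1 (mod 7), inverse of 589 mod 7 is 1 (check: 1 × 1 = 1 ≡ 1 (mod 7))
Combine: x ≡ Σ r_i×M_i×(M_i⁻¹ mod m_i) = 6×217×12 + 20×133×7 + 0×589×1 = 15624 + 18620 + 0 = 34244
34244 mod 4123 = 1260
x ≡ 1260 (mod 4123)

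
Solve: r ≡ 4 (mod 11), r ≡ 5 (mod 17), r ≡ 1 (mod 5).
M = 11 × 17 × 5 = 935. M₁ = 85, y₁ ≡ 7 (mod 11). M₂ = 55, y₂ ≡ 13 (mod 17). M₃ = 187, y₃ ≡ 3 (mod 5). r = 4×85×7 + 5×55×13 + 1×187×3 ≡ 906 (mod 935)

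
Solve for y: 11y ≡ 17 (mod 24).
19

Since gcd(11, 24) = 1 divides 17, a solution exists.
Multiply both sides by the inverse of 11 mod 24:
  11^(-1) mod 24 = 11
  x ≡ 11 × 17 ≡ 187 ≡ 19 (mod 24)
Verification: 11 × 19 = 209 = 8 × 24 + 17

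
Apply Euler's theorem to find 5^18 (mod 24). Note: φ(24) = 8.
By Euler: 5^{8} ≡ 1 (mod 24) since gcd(5, 24) = 1. 18 = 2×8 + 2. So 5^{18} ≡ 5^{2} ≡ 1 (mod 24)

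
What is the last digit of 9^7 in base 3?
9 ≡ 0 (mod 3). 7 = 4 + 2 + 1 (binary 111). Repeated squaring mod 3: 0^1 ≡ 0; 0^2 ≡ 0² = 0 ≡ 0; 0^4 ≡ 0² = 0 ≡ 0. Multiply: 9^7 ≡ 0^4 × 0^2 × 0^1 ≡ 0 × 0 × 0 (mod 3): 0 × 0 = 0 ≡ 0; 0 × 0 = 0 ≡ 0. So 9^7 ≡ 0 (mod 3).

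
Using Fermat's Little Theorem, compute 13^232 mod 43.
By Fermat: 13^{42} ≡ 1 (mod 43). 232 = 5×42 + 22. So 13^{232} ≡ 13^{22} ≡ 13 (mod 43)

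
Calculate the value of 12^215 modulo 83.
Using Fermat: 12^{82} ≡ 1 (mod 83). 215 ≡ 51 (mod 82). So 12^{215} ≡ 12^{51} ≡ 4 (mod 83)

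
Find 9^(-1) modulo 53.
6

Using Extended Euclidean Algorithm:
gcd(9, 53) = 1
Bezout coefficients: 9 × 6 + 53 × -1 = 1
So 9 × 6 ≡ 1 (mod 53)
The inverse is 6 mod 53 = 6
Verification: 9 × 6 = 54 = 1 × 53 + 1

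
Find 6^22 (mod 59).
Using repeated squaring. 22 = 16 + 4 + 2 (binary 10110). Repeated squaring mod 59: 6^1 ≡ 6; 6^2 ≡ 6² = 36 ≡ 36; 6^4 ≡ 36² = 1296 ≡ 57; 6^8 ≡ 57² = 3249 ≡ 4; 6^16 ≡ 4² = 16 ≡ 16. Multiply: 6^22 = 6^16 × 6^4 × 6^2 ≡ 16 × 57 × 36 (mod 59): 16 × 57 = 912 ≡ 27; 27 × 36 = 972 ≡ 28. So 6^22 ≡ 28 (mod 59).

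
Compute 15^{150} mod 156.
129

Using successive squaring:
Binary expansion of 150: 10010110
Powers of 15 mod 156 (each is the square of the previous):
  15^1 ≡ 15 (mod 156)
  15^2 ≡ 15² = 225 ≡ 69 (mod 156)
  15^4 ≡ 69² = 4761 ≡ 81 (mod 156)
  15^8 ≡ 81² = 6561 ≡ 9 (mod 156)
  15^16 ≡ 9² = 81 ≡ 81 (mod 156)
  15^32 ≡ 81² = 6561 ≡ 9 (mod 156)
  15^64 ≡ 9² = 81 ≡ 81 (mod 156)
  15^128 ≡ 81² = 6561 ≡ 9 (mod 156)
150 = 128 + 16 + 4 + 2, so 15^150 = 15^128 × 15^16 × 15^4 × 15^2 ≡ 9 × 81 × 81 × 69 (mod 156)
Multiplying step by step:
  9 × 81 = 729 ≡ 105 (mod 156)
  105 × 81 = 8505 ≡ 81 (mod 156)
  81 × 69 = 5589 ≡ 129 (mod 156)
Result: 15^150 ≡ 129 (mod 156)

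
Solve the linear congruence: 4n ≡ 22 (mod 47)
29

Since gcd(4, 47) = 1 divides 22, a solution exists.
Multiply both sides by the inverse of 4 mod 47:
  4^(-1) mod 47 = 12
  x ≡ 12 × 22 ≡ 264 ≡ 29 (mod 47)
Verification: 4 × 29 = 116 = 2 × 47 + 22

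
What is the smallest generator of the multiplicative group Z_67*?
p - 1 = 66 has prime divisors 2, 3, 11. h is a primitive root mod 67 iff h^(66/q) ≢ 1 (mod 67) for each such q.
h = 2: 2^33 ≡ 66, 2^22 ≡ 37, 2^6 ≡ 64 (mod 67); none is 1, so 2 has order 66 and is a primitive root.
The smallest primitive root mod 67 is g = 2.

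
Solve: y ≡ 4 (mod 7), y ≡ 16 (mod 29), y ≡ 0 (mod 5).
M = 7 × 29 × 5 = 1015. M₁ = 145, y₁ ≡ 3 (mod 7). M₂ = 35, y₂ ≡ 5 (mod 29). M₃ = 203, y₃ ≡ 2 (mod 5). y = 4×145×3 + 16×35×5 + 0×203×2 ≡ 480 (mod 1015)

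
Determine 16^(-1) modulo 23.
16^(-1) ≡ 13 (mod 23). Verification: 16 × 13 = 208 ≡ 1 (mod 23)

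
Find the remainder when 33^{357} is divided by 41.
By Fermat: 33^{40} ≡ 1 (mod 41). 357 = 8×40 + 37. So 33^{357} ≡ 33^{37} ≡ 2 (mod 41)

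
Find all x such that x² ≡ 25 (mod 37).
The square roots of 25 mod 37 are 5 and 32. Verify: 5² = 25 ≡ 25 (mod 37)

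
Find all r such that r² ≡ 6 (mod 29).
The square roots of 6 mod 29 are 8 and 21. Verify: 8² = 64 ≡ 6 (mod 29)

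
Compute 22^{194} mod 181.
139

Using successive squaring:
Binary expansion of 194: 11000010
Powers of 22 mod 181 (each is the square of the previous):
  22^1 ≡ 22 (mod 181)
  22^2 ≡ 22² = 484 ≡ 122 (mod 181)
  22^4 ≡ 122² = 14884 ≡ 42 (mod 181)
  22^8 ≡ 42² = 1764 ≡ 135 (mod 181)
  22^16 ≡ 135² = 18225 ≡ 125 (mod 181)
  22^32 ≡ 125² = 15625 ≡ 59 (mod 181)
  22^64 ≡ 59² = 3481 ≡ 42 (mod 181)
  22^128 ≡ 42² = 1764 ≡ 135 (mod 181)
194 = 128 + 64 + 2, so 22^194 = 22^128 × 22^64 × 22^2 ≡ 135 × 42 × 122 (mod 181)
Multiplying step by step:
  135 × 42 = 5670 ≡ 59 (mod 181)
  59 × 122 = 7198 ≡ 139 (mod 181)
Result: 22^194 ≡ 139 (mod 181)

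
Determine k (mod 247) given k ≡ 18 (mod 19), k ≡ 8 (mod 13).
151

Using the Chinese Remainder Theorem:
M = product of moduli = 247
For equation 1: M_1 = 13, 13 ≡ 13 (mod 19), inverse of 13 mod 19 is 3 (check: 13 × 3 = 39 ≡ 1 (mod 19))
For equation 2: M_2 = 19, 19 ≡ 6 (mod 13), inverse of 19 mod 13 is 11 (check: 6 × 11 = 66 ≡ 1 (mod 13))
Combine: k ≡ Σ r_i×M_i×(M_i⁻¹ mod m_i) = 18×13×3 + 8×19×11 = 702 + 1672 = 2374
2374 mod 247 = 151
k ≡ 151 (mod 247)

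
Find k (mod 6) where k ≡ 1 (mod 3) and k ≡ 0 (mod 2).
M = 3 × 2 = 6. M₁ = 2, y₁ ≡ 2 (mod 3). M₂ = 3, y₂ ≡ 1 (mod 2). k = 1×2×2 + 0×3×1 ≡ 4 (mod 6)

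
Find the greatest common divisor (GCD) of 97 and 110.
1

Using the Euclidean algorithm:
97 = 0 × 110 + 97
110 = 1 × 97 + 13
97 = 7 × 13 + 6
13 = 2 × 6 + 1
6 = 6 × 1 + 0

GCD(97, 110) = 1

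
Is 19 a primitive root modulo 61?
p - 1 = 60 has prime divisors 2, 3, 5. Check 19^(60/q) mod 61 for each: 19^(60/2) = 19^30 ≡ 1, 19^(60/3) = 19^20 ≡ 13, 19^(60/5) = 19^12 ≡ 9 (mod 61). Since 19^30 ≡ 1 (mod 61), the order of 19 divides 30 (in fact the order is 30) ≠ 60, so it is not a primitive root.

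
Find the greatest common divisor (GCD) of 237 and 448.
1

Using the Euclidean algorithm:
237 = 0 × 448 + 237
448 = 1 × 237 + 211
237 = 1 × 211 + 26
211 = 8 × 26 + 3
26 = 8 × 3 + 2
3 = 1 × 2 + 1
2 = 2 × 1 + 0

GCD(237, 448) = 1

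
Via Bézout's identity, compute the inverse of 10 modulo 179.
Extended GCD: 10(18) + 179(-1) = 1. So 10^(-1) ≡ 18 ≡ 18 (mod 179). Verify: 10 × 18 = 180 ≡ 1 (mod 179)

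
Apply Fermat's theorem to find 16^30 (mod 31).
By Fermat's Little Theorem, 16^{30} ≡ 1 (mod 31) since 31 is prime and gcd(16, 31) = 1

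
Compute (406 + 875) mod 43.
34

(406 + 875) = 1281
1281 mod 43 = 34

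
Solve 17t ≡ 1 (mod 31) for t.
11

Using Extended Euclidean Algorithm:
gcd(17, 31) = 1
Bezout coefficients: 17 × 11 + 31 × -6 = 1
So 17 × 11 ≡ 1 (mod 31)
The inverse is 11 mod 31 = 11
Verification: 17 × 11 = 187 = 6 × 31 + 1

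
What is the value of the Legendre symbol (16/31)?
(16/31) = 16^{15} mod 31 = 1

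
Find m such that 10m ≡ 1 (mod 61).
10^(-1) ≡ 55 (mod 61). Verification: 10 × 55 = 550 ≡ 1 (mod 61)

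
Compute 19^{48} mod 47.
32

Using successive squaring:
Binary expansion of 48: 110000
Powers of 19 mod 47 (each is the square of the previous):
  19^1 ≡ 19 (mod 47)
  19^2 ≡ 19² = 361 ≡ 32 (mod 47)
  19^4 ≡ 32² = 1024 ≡ 37 (mod 47)
  19^8 ≡ 37² = 1369 ≡ 6 (mod 47)
  19^16 ≡ 6² = 36 ≡ 36 (mod 47)
  19^32 ≡ 36² = 1296 ≡ 27 (mod 47)
48 = 32 + 16, so 19^48 = 19^32 × 19^16 ≡ 27 × 36 (mod 47)
Multiplying step by step:
  27 × 36 = 972 ≡ 32 (mod 47)
Result: 19^48 ≡ 32 (mod 47)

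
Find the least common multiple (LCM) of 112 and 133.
2128

First find GCD(112, 133) using the Euclidean algorithm:
112 = 0 × 133 + 112
133 = 1 × 112 + 21
112 = 5 × 21 + 7
21 = 3 × 7 + 0
GCD(112, 133) = 7

LCM formula: LCM(a, b) = (a × b) / GCD(a, b)
LCM(112, 133) = (112 × 133) / 7
LCM(112, 133) = 14896 / 7
LCM(112, 133) = 2128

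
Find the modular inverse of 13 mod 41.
13^(-1) ≡ 19 (mod 41). Verification: 13 × 19 = 247 ≡ 1 (mod 41)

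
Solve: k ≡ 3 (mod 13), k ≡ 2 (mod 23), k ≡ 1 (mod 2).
M = 13 × 23 × 2 = 598. M₁ = 46, y₁ ≡ 2 (mod 13). M₂ = 26, y₂ ≡ 8 (mod 23). M₃ = 299, y₃ ≡ 1 (mod 2). k = 3×46×2 + 2×26×8 + 1×299×1 ≡ 393 (mod 598)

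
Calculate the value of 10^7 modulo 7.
10 ≡ 3 (mod 7). 7 = 4 + 2 + 1 (binary 111). Repeated squaring mod 7: 3^1 ≡ 3; 3^2 ≡ 3² = 9 ≡ 2; 3^4 ≡ 2² = 4 ≡ 4. Multiply: 10^7 ≡ 3^4 × 3^2 × 3^1 ≡ 4 × 2 × 3 (mod 7): 4 × 2 = 8 ≡ 1; 1 × 3 = 3 ≡ 3. So 10^7 ≡ 3 (mod 7).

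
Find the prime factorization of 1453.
1453

Divide by primes starting from smallest:
1453 ÷ 1453 = 1

1453 = 1453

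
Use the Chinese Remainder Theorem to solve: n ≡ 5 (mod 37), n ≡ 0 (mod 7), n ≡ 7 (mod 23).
5481

Using the Chinese Remainder Theorem:
M = product of moduli = 5957
For equation 1: M_1 = 161, 161 ≡ 13 (mod 37), inverse of 161 mod 37 is 20 (check: 13 × 20 = 260 ≡ 1 (mod 37))
For equation 2: M_2 = 851, 851 ≡ 4 (mod 7), inverse of 851 mod 7 is 2 (check: 4 × 2 = 8 ≡ 1 (mod 7))
For equation 3: M_3 = 259, 259 ≡ 6 (mod 23), inverse of 259 mod 23 is 4 (check: 6 × 4 = 24 ≡ 1 (mod 23))
Combine: n ≡ Σ r_i×M_i×(M_i⁻¹ mod m_i) = 5×161×20 + 0×851×2 + 7×259×4 = 16100 + 0 + 7252 = 23352
23352 mod 5957 = 5481
n ≡ 5481 (mod 5957)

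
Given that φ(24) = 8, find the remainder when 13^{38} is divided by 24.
By Euler: 13^{8} ≡ 1 (mod 24) since gcd(13, 24) = 1. 38 = 4×8 + 6. So 13^{38} ≡ 13^{6} ≡ 1 (mod 24)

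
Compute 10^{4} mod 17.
4

Using successive squaring:
Binary expansion of 4: 100
Powers of 10 mod 17 (each is the square of the previous):
  10^1 ≡ 10 (mod 17)
  10^2 ≡ 10² = 100 ≡ 15 (mod 17)
  10^4 ≡ 15² = 225 ≡ 4 (mod 17)
4 is a power of 2, so 10^4 is the last square: ≡ 4 (mod 17)
Result: 10^4 ≡ 4 (mod 17)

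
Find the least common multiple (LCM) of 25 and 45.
225

First find GCD(25, 45) using the Euclidean algorithm:
25 = 0 × 45 + 25
45 = 1 × 25 + 20
25 = 1 × 20 + 5
20 = 4 × 5 + 0
GCD(25, 45) = 5

LCM formula: LCM(a, b) = (a × b) / GCD(a, b)
LCM(25, 45) = (25 × 45) / 5
LCM(25, 45) = 1125 / 5
LCM(25, 45) = 225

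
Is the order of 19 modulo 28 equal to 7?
No, the actual order is 6, not 7.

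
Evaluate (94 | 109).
(94/109) = 94^{54} mod 109 = 1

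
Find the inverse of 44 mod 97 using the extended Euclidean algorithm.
Extended GCD: 44(-11) + 97(5) = 1. So 44^(-1) ≡ 86 ≡ 86 (mod 97). Verify: 44 × 86 = 3784 ≡ 1 (mod 97)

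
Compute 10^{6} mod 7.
1

Using successive squaring:
Binary expansion of 6: 110
Powers of 10 mod 7 (each is the square of the previous):
  10^1 ≡ 3 (mod 7)
  10^2 ≡ 3² = 9 ≡ 2 (mod 7)
  10^4 ≡ 2² = 4 ≡ 4 (mod 7)
6 = 4 + 2, so 10^6 = 10^4 × 10^2 ≡ 4 × 2 (mod 7)
Multiplying step by step:
  4 × 2 = 8 ≡ 1 (mod 7)
Result: 10^6 ≡ 1 (mod 7)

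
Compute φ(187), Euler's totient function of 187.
160

Prime factorization: 187 = 11 × 17
Using the formula φ(n) = n × Π(1 - 1/p) for each prime factor p:
φ(187) = 187 × (1 - 1/11) × (1 - 1/17)
φ(187) = 160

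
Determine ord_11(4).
Powers of 4 mod 11: 4^1≡4, 4^2≡5, 4^3≡9, 4^4≡3, 4^5≡1. Order = 5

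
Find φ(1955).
1408

Prime factorization: 1955 = 5 × 17 × 23
Using the formula φ(n) = n × Π(1 - 1/p) for each prime factor p:
φ(1955) = 1955 × (1 - 1/5) × (1 - 1/17) × (1 - 1/23)
φ(1955) = 1408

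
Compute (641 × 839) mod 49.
24

(641 × 839) = 537799
537799 mod 49 = 24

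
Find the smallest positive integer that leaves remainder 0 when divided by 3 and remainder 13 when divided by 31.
M = 3 × 31 = 93. M₁ = 31, y₁ ≡ 1 (mod 3). M₂ = 3, y₂ ≡ 21 (mod 31). t = 0×31×1 + 13×3×21 ≡ 75 (mod 93). The smallest positive such number is 75.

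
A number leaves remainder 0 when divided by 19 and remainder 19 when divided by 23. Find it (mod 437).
M = 19 × 23 = 437. M₁ = 23, y₁ ≡ 5 (mod 19). M₂ = 19, y₂ ≡ 17 (mod 23). z = 0×23×5 + 19×19×17 ≡ 19 (mod 437)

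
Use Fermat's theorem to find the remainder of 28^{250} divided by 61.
60

By Fermat's Little Theorem, a^(p-1) ≡ 1 (mod p) for prime p and gcd(a, p) = 1
Here p = 61, so 28^60 ≡ 1 (mod 61)
We can reduce the exponent: 250 mod 60 = 10
So 28^250 ≡ 28^10 (mod 61)
Computing: 28^10 mod 61 = 60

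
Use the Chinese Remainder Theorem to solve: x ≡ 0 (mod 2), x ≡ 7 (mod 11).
18

Using the Chinese Remainder Theorem:
M = product of moduli = 22
For equation 1: M_1 = 11, 11 ≡ 1 (mod 2), inverse of 11 mod 2 is 1 (check: 1 × 1 = 1 ≡ 1 (mod 2))
For equation 2: M_2 = 2, 2 ≡ 2 (mod 11), inverse of 2 mod 11 is 6 (check: 2 × 6 = 12 ≡ 1 (mod 11))
Combine: x ≡ Σ r_i×M_i×(M_i⁻¹ mod m_i) = 0×11×1 + 7×2×6 = 0 + 84 = 84
84 mod 22 = 18
x ≡ 18 (mod 22)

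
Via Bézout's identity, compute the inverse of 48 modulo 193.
Extended GCD: 48(-4) + 193(1) = 1. So 48^(-1) ≡ 189 ≡ 189 (mod 193). Verify: 48 × 189 = 9072 ≡ 1 (mod 193)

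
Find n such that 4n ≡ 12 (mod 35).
3

Since gcd(4, 35) = 1 divides 12, a solution exists.
Multiply both sides by the inverse of 4 mod 35:
  4^(-1) mod 35 = 9
  x ≡ 9 × 12 ≡ 108 ≡ 3 (mod 35)
Verification: 4 × 3 = 12 = 0 × 35 + 12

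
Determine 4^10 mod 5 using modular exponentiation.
10 = 8 + 2 (binary 1010). Repeated squaring mod 5: 4^1 ≡ 4; 4^2 ≡ 4² = 16 ≡ 1; 4^4 ≡ 1² = 1 ≡ 1; 4^8 ≡ 1² = 1 ≡ 1. Multiply: 4^10 = 4^8 × 4^2 ≡ 1 × 1 (mod 5): 1 × 1 = 1 ≡ 1. So 4^10 ≡ 1 (mod 5).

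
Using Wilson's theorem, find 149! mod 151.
(150)! = (149)! × (150) ≡ -1 (mod 151). So (149)! ≡ -1 × (150)^(-1) ≡ (-1)×(-1) = 1 (mod 151)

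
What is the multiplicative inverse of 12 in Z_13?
12^(-1) ≡ 12 (mod 13). Verification: 12 × 12 = 144 ≡ 1 (mod 13)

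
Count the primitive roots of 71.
24

The number of primitive roots modulo p is φ(p-1) = φ(70)
φ(70) = 24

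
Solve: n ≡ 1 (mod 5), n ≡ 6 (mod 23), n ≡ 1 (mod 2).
M = 5 × 23 × 2 = 230. M₁ = 46, y₁ ≡ 1 (mod 5). M₂ = 10, y₂ ≡ 7 (mod 23). M₃ = 115, y₃ ≡ 1 (mod 2). n = 1×46×1 + 6×10×7 + 1×115×1 ≡ 121 (mod 230)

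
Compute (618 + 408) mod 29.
11

(618 + 408) = 1026
1026 mod 29 = 11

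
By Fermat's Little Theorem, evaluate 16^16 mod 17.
By Fermat's Little Theorem, 16^{16} ≡ 1 (mod 17) since 17 is prime and gcd(16, 17) = 1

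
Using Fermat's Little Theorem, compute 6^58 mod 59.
By Fermat's Little Theorem, 6^{58} ≡ 1 (mod 59) since 59 is prime and gcd(6, 59) = 1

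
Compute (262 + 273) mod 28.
3

(262 + 273) = 535
535 mod 28 = 3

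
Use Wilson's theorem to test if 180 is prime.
(179)! mod 180 = 0. Since 0 ≢ -1 (mod 180), 180 is not prime.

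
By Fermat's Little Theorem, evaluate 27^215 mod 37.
By Fermat: 27^{36} ≡ 1 (mod 37). 215 = 5×36 + 35. So 27^{215} ≡ 27^{35} ≡ 11 (mod 37)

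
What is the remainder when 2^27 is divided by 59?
Using repeated squaring. 27 = 16 + 8 + 2 + 1 (binary 11011). Repeated squaring mod 59: 2^1 ≡ 2; 2^2 ≡ 2² = 4 ≡ 4; 2^4 ≡ 4² = 16 ≡ 16; 2^8 ≡ 16² = 256 ≡ 20; 2^16 ≡ 20² = 400 ≡ 46. Multiply: 2^27 = 2^16 × 2^8 × 2^2 × 2^1 ≡ 46 × 20 × 4 × 2 (mod 59): 46 × 20 = 920 ≡ 35; 35 × 4 = 140 ≡ 22; 22 × 2 = 44 ≡ 44. So 2^27 ≡ 44 (mod 59).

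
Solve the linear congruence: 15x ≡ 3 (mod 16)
13

Since gcd(15, 16) = 1 divides 3, a solution exists.
Multiply both sides by the inverse of 15 mod 16:
  15^(-1) mod 16 = 15
  x ≡ 15 × 3 ≡ 45 ≡ 13 (mod 16)
Verification: 15 × 13 = 195 = 12 × 16 + 3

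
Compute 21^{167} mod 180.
81

Using successive squaring:
Binary expansion of 167: 10100111
Powers of 21 mod 180 (each is the square of the previous):
  21^1 ≡ 21 (mod 180)
  21^2 ≡ 21² = 441 ≡ 81 (mod 180)
  21^4 ≡ 81² = 6561 ≡ 81 (mod 180)
  21^8 ≡ 81² = 6561 ≡ 81 (mod 180)
  21^16 ≡ 81² = 6561 ≡ 81 (mod 180)
  21^32 ≡ 81² = 6561 ≡ 81 (mod 180)
  21^64 ≡ 81² = 6561 ≡ 81 (mod 180)
  21^128 ≡ 81² = 6561 ≡ 81 (mod 180)
167 = 128 + 32 + 4 + 2 + 1, so 21^167 = 21^128 × 21^32 × 21^4 × 21^2 × 21^1 ≡ 81 × 81 × 81 × 81 × 21 (mod 180)
Multiplying step by step:
  81 × 81 = 6561 ≡ 81 (mod 180)
  81 × 81 = 6561 ≡ 81 (mod 180)
  81 × 81 = 6561 ≡ 81 (mod 180)
  81 × 21 = 1701 ≡ 81 (mod 180)
Result: 21^167 ≡ 81 (mod 180)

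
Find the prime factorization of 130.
2 × 5 × 13

Divide by primes starting from smallest:
130 ÷ 2 = 65
65 ÷ 5 = 13
13 ÷ 13 = 1

130 = 2 × 5 × 13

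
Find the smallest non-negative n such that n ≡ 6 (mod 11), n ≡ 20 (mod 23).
204

Using the Chinese Remainder Theorem:
M = product of moduli = 253
For equation 1: M_1 = 23, 23 ≡ 1 (mod 11), inverse of 23 mod 11 is 1 (check: 1 × 1 = 1 ≡ 1 (mod 11))
For equation 2: M_2 = 11, 11 ≡ 11 (mod 23), inverse of 11 mod 23 is 21 (check: 11 × 21 = 231 ≡ 1 (mod 23))
Combine: n ≡ Σ r_i×M_i×(M_i⁻¹ mod m_i) = 6×23×1 + 20×11×21 = 138 + 4620 = 4758
4758 mod 253 = 204
n ≡ 204 (mod 253)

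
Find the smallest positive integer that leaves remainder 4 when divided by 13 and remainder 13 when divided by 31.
M = 13 × 31 = 403. M₁ = 31, y₁ ≡ 8 (mod 13). M₂ = 13, y₂ ≡ 12 (mod 31). x = 4×31×8 + 13×13×12 ≡ 199 (mod 403). The smallest positive such number is 199.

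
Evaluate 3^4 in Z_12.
4 = 4 (binary 100). Repeated squaring mod 12: 3^1 ≡ 3; 3^2 ≡ 3² = 9 ≡ 9; 3^4 ≡ 9² = 81 ≡ 9. So 3^4 ≡ 9 (mod 12).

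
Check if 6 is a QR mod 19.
By Euler's criterion: 6^{9} ≡ 1 (mod 19). Since this equals 1, 6 is a QR.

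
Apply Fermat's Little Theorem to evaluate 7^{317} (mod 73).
17

By Fermat's Little Theorem, a^(p-1) ≡ 1 (mod p) for prime p and gcd(a, p) = 1
Here p = 73, so 7^72 ≡ 1 (mod 73)
We can reduce the exponent: 317 mod 72 = 29
So 7^317 ≡ 7^29 (mod 73)
Computing: 7^29 mod 73 = 17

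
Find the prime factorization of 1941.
3 × 647

Divide by primes starting from smallest:
1941 ÷ 3 = 647
647 ÷ 647 = 1

1941 = 3 × 647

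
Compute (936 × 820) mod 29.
6

(936 × 820) = 767520
767520 mod 29 = 6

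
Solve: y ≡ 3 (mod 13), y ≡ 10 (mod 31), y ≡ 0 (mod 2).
M = 13 × 31 × 2 = 806. M₁ = 62, y₁ ≡ 4 (mod 13). M₂ = 26, y₂ ≡ 6 (mod 31). M₃ = 403, y₃ ≡ 1 (mod 2). y = 3×62×4 + 10×26×6 + 0×403×1 ≡ 692 (mod 806)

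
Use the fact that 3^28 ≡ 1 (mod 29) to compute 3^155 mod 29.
By Fermat: 3^{28} ≡ 1 (mod 29). 155 = 5×28 + 15. So 3^{155} ≡ 3^{15} ≡ 26 (mod 29)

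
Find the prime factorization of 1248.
2^5 × 3 × 13

Divide by primes starting from smallest:
1248 ÷ 2 = 624
624 ÷ 2 = 312
312 ÷ 2 = 156
156 ÷ 2 = 78
78 ÷ 2 = 39
39 ÷ 3 = 13
13 ÷ 13 = 1

1248 = 2^5 × 3 × 13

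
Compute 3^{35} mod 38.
13

Using successive squaring:
Binary expansion of 35: 100011
Powers of 3 mod 38 (each is the square of the previous):
  3^1 ≡ 3 (mod 38)
  3^2 ≡ 3² = 9 ≡ 9 (mod 38)
  3^4 ≡ 9² = 81 ≡ 5 (mod 38)
  3^8 ≡ 5² = 25 ≡ 25 (mod 38)
  3^16 ≡ 25² = 625 ≡ 17 (mod 38)
  3^32 ≡ 17² = 289 ≡ 23 (mod 38)
35 = 32 + 2 + 1, so 3^35 = 3^32 × 3^2 × 3^1 ≡ 23 × 9 × 3 (mod 38)
Multiplying step by step:
  23 × 9 = 207 ≡ 17 (mod 38)
  17 × 3 = 51 ≡ 13 (mod 38)
Result: 3^35 ≡ 13 (mod 38)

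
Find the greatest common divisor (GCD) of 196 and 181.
1

Using the Euclidean algorithm:
196 = 1 × 181 + 15
181 = 12 × 15 + 1
15 = 15 × 1 + 0

GCD(196, 181) = 1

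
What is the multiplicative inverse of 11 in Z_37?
11^(-1) ≡ 27 (mod 37). Verification: 11 × 27 = 297 ≡ 1 (mod 37)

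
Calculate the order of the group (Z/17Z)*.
16

Prime factorization: 17 = 17
Using the formula φ(n) = n × Π(1 - 1/p) for each prime factor p:
φ(17) = 17 × (1 - 1/17)
φ(17) = 16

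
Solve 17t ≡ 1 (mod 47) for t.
36

Using Extended Euclidean Algorithm:
gcd(17, 47) = 1
Bezout coefficients: 17 × -11 + 47 × 4 = 1
So 17 × -11 ≡ 1 (mod 47)
The inverse is -11 mod 47 = 36
Verification: 17 × 36 = 612 = 13 × 47 + 1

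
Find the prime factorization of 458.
2 × 229

Divide by primes starting from smallest:
458 ÷ 2 = 229
229 ÷ 229 = 1

458 = 2 × 229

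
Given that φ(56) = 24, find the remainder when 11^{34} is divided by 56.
By Euler: 11^{24} ≡ 1 (mod 56) since gcd(11, 56) = 1. 34 = 1×24 + 10. So 11^{34} ≡ 11^{10} ≡ 25 (mod 56)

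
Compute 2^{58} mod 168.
16

Using successive squaring:
Binary expansion of 58: 111010
Powers of 2 mod 168 (each is the square of the previous):
  2^1 ≡ 2 (mod 168)
  2^2 ≡ 2² = 4 ≡ 4 (mod 168)
  2^4 ≡ 4² = 16 ≡ 16 (mod 168)
  2^8 ≡ 16² = 256 ≡ 88 (mod 168)
  2^16 ≡ 88² = 7744 ≡ 16 (mod 168)
  2^32 ≡ 16² = 256 ≡ 88 (mod 168)
58 = 32 + 16 + 8 + 2, so 2^58 = 2^32 × 2^16 × 2^8 × 2^2 ≡ 88 × 16 × 88 × 4 (mod 168)
Multiplying step by step:
  88 × 16 = 1408 ≡ 64 (mod 168)
  64 × 88 = 5632 ≡ 88 (mod 168)
  88 × 4 = 352 ≡ 16 (mod 168)
Result: 2^58 ≡ 16 (mod 168)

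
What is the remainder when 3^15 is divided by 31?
Using repeated squaring. 15 = 8 + 4 + 2 + 1 (binary 1111). Repeated squaring mod 31: 3^1 ≡ 3; 3^2 ≡ 3² = 9 ≡ 9; 3^4 ≡ 9² = 81 ≡ 19; 3^8 ≡ 19² = 361 ≡ 20. Multiply: 3^15 = 3^8 × 3^4 × 3^2 × 3^1 ≡ 20 × 19 × 9 × 3 (mod 31): 20 × 19 = 380 ≡ 8; 8 × 9 = 72 ≡ 10; 10 × 3 = 30 ≡ 30. So 3^15 ≡ 30 (mod 31).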